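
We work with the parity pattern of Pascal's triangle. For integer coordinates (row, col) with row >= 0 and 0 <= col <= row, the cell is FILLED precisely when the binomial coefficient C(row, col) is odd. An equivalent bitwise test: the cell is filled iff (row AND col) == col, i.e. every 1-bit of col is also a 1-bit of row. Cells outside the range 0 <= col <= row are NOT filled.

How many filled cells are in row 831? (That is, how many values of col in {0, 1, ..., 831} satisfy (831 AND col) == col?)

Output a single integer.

Answer: 256

Derivation:
831 in binary = 1100111111
popcount(831) = number of 1-bits in 1100111111 = 8
A col c satisfies (831 AND c) == c iff every set bit of c is also set in 831; each of the 8 set bits of 831 can independently be on or off in c.
count = 2^8 = 256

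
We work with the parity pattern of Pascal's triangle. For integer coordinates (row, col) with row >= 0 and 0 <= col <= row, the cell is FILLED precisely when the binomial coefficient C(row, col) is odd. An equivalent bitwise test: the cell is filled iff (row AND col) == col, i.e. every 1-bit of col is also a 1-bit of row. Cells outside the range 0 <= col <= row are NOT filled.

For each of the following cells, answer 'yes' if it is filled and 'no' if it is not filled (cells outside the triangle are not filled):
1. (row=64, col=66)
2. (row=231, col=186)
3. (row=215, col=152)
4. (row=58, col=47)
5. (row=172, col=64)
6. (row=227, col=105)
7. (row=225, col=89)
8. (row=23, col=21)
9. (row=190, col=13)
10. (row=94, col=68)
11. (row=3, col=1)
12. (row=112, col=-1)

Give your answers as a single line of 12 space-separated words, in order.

Answer: no no no no no no no yes no yes yes no

Derivation:
(64,66): col outside [0, 64] -> not filled
(231,186): row=0b11100111, col=0b10111010, row AND col = 0b10100010 = 162; 162 != 186 -> empty
(215,152): row=0b11010111, col=0b10011000, row AND col = 0b10010000 = 144; 144 != 152 -> empty
(58,47): row=0b111010, col=0b101111, row AND col = 0b101010 = 42; 42 != 47 -> empty
(172,64): row=0b10101100, col=0b1000000, row AND col = 0b0 = 0; 0 != 64 -> empty
(227,105): row=0b11100011, col=0b1101001, row AND col = 0b1100001 = 97; 97 != 105 -> empty
(225,89): row=0b11100001, col=0b1011001, row AND col = 0b1000001 = 65; 65 != 89 -> empty
(23,21): row=0b10111, col=0b10101, row AND col = 0b10101 = 21; 21 == 21 -> filled
(190,13): row=0b10111110, col=0b1101, row AND col = 0b1100 = 12; 12 != 13 -> empty
(94,68): row=0b1011110, col=0b1000100, row AND col = 0b1000100 = 68; 68 == 68 -> filled
(3,1): row=0b11, col=0b1, row AND col = 0b1 = 1; 1 == 1 -> filled
(112,-1): col outside [0, 112] -> not filled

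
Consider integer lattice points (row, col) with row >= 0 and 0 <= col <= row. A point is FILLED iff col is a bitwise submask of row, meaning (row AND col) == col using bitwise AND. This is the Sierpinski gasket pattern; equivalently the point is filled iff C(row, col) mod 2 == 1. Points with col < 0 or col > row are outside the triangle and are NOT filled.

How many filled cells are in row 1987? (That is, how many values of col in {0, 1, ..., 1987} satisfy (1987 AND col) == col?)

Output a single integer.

1987 in binary = 11111000011
popcount(1987) = number of 1-bits in 11111000011 = 7
A col c satisfies (1987 AND c) == c iff every set bit of c is also set in 1987; each of the 7 set bits of 1987 can independently be on or off in c.
count = 2^7 = 128

Answer: 128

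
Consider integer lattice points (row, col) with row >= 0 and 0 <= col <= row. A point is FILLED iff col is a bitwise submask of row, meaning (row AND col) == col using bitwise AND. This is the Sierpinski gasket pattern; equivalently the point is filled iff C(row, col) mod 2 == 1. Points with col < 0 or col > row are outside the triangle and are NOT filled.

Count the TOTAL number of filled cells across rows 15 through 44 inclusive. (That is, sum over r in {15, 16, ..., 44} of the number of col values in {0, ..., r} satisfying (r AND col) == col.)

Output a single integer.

r15=1111 pc4: +16 =16
r16=10000 pc1: +2 =18
r17=10001 pc2: +4 =22
r18=10010 pc2: +4 =26
r19=10011 pc3: +8 =34
r20=10100 pc2: +4 =38
r21=10101 pc3: +8 =46
r22=10110 pc3: +8 =54
r23=10111 pc4: +16 =70
r24=11000 pc2: +4 =74
r25=11001 pc3: +8 =82
r26=11010 pc3: +8 =90
r27=11011 pc4: +16 =106
r28=11100 pc3: +8 =114
r29=11101 pc4: +16 =130
r30=11110 pc4: +16 =146
r31=11111 pc5: +32 =178
r32=100000 pc1: +2 =180
r33=100001 pc2: +4 =184
r34=100010 pc2: +4 =188
r35=100011 pc3: +8 =196
r36=100100 pc2: +4 =200
r37=100101 pc3: +8 =208
r38=100110 pc3: +8 =216
r39=100111 pc4: +16 =232
r40=101000 pc2: +4 =236
r41=101001 pc3: +8 =244
r42=101010 pc3: +8 =252
r43=101011 pc4: +16 =268
r44=101100 pc3: +8 =276

Answer: 276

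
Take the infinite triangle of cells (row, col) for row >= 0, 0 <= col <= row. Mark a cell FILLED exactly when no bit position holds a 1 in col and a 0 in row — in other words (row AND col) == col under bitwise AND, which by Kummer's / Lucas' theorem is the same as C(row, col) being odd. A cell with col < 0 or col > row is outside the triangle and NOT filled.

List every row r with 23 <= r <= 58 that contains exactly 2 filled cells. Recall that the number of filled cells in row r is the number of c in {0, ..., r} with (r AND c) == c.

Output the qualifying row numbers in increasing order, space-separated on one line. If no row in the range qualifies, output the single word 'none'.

Row r has 2^popcount(r) filled cells, so we need popcount(r) = log2(2) = 1.
Scan r = 23..58 and keep those with exactly 1 one-bits:
r=23=10111 popcount=4 -> skip
r=24=11000 popcount=2 -> skip
r=25=11001 popcount=3 -> skip
r=26=11010 popcount=3 -> skip
r=27=11011 popcount=4 -> skip
r=28=11100 popcount=3 -> skip
r=29=11101 popcount=4 -> skip
r=30=11110 popcount=4 -> skip
r=31=11111 popcount=5 -> skip
r=32=100000 popcount=1 -> KEEP
r=33=100001 popcount=2 -> skip
r=34=100010 popcount=2 -> skip
r=35=100011 popcount=3 -> skip
r=36=100100 popcount=2 -> skip
r=37=100101 popcount=3 -> skip
r=38=100110 popcount=3 -> skip
r=39=100111 popcount=4 -> skip
r=40=101000 popcount=2 -> skip
r=41=101001 popcount=3 -> skip
r=42=101010 popcount=3 -> skip
r=43=101011 popcount=4 -> skip
r=44=101100 popcount=3 -> skip
r=45=101101 popcount=4 -> skip
r=46=101110 popcount=4 -> skip
r=47=101111 popcount=5 -> skip
r=48=110000 popcount=2 -> skip
r=49=110001 popcount=3 -> skip
r=50=110010 popcount=3 -> skip
r=51=110011 popcount=4 -> skip
r=52=110100 popcount=3 -> skip
r=53=110101 popcount=4 -> skip
r=54=110110 popcount=4 -> skip
r=55=110111 popcount=5 -> skip
r=56=111000 popcount=3 -> skip
r=57=111001 popcount=4 -> skip
r=58=111010 popcount=4 -> skip
Kept rows: 32

Answer: 32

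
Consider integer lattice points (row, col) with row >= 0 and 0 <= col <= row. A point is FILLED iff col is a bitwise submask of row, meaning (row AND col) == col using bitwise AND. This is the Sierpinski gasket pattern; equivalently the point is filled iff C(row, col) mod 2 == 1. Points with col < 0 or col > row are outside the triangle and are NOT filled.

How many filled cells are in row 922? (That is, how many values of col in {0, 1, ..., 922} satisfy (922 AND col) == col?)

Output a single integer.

922 in binary = 1110011010
popcount(922) = number of 1-bits in 1110011010 = 6
A col c satisfies (922 AND c) == c iff every set bit of c is also set in 922; each of the 6 set bits of 922 can independently be on or off in c.
count = 2^6 = 64

Answer: 64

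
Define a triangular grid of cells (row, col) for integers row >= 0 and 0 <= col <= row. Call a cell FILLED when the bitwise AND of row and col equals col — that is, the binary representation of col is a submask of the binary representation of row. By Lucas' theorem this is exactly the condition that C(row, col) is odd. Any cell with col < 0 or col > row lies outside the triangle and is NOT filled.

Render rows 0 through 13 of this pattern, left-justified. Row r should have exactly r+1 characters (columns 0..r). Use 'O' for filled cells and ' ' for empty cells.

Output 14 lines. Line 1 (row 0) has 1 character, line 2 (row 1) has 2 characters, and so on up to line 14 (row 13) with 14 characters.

r0=0: O
r1=1: OO
r2=10: O O
r3=11: OOOO
r4=100: O   O
r5=101: OO  OO
r6=110: O O O O
r7=111: OOOOOOOO
r8=1000: O       O
r9=1001: OO      OO
r10=1010: O O     O O
r11=1011: OOOO    OOOO
r12=1100: O   O   O   O
r13=1101: OO  OO  OO  OO

Answer: O
OO
O O
OOOO
O   O
OO  OO
O O O O
OOOOOOOO
O       O
OO      OO
O O     O O
OOOO    OOOO
O   O   O   O
OO  OO  OO  OO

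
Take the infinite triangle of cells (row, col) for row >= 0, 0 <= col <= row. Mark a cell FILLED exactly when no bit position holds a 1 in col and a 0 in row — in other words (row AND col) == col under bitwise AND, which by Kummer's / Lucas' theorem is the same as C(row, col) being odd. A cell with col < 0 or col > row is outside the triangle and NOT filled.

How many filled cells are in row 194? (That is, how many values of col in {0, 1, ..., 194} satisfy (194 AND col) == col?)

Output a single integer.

Answer: 8

Derivation:
194 in binary = 11000010
popcount(194) = number of 1-bits in 11000010 = 3
A col c satisfies (194 AND c) == c iff every set bit of c is also set in 194; each of the 3 set bits of 194 can independently be on or off in c.
count = 2^3 = 8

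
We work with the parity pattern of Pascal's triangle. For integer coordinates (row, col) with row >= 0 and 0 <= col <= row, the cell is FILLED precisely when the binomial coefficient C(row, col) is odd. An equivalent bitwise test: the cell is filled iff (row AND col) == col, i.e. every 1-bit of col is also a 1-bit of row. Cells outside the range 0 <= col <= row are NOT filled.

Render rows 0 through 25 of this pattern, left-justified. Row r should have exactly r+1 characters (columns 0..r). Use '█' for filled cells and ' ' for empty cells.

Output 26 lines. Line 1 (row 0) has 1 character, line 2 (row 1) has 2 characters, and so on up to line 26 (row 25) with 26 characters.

r0=0: █
r1=1: ██
r2=10: █ █
r3=11: ████
r4=100: █   █
r5=101: ██  ██
r6=110: █ █ █ █
r7=111: ████████
r8=1000: █       █
r9=1001: ██      ██
r10=1010: █ █     █ █
r11=1011: ████    ████
r12=1100: █   █   █   █
r13=1101: ██  ██  ██  ██
r14=1110: █ █ █ █ █ █ █ █
r15=1111: ████████████████
r16=10000: █               █
r17=10001: ██              ██
r18=10010: █ █             █ █
r19=10011: ████            ████
r20=10100: █   █           █   █
r21=10101: ██  ██          ██  ██
r22=10110: █ █ █ █         █ █ █ █
r23=10111: ████████        ████████
r24=11000: █       █       █       █
r25=11001: ██      ██      ██      ██

Answer: █
██
█ █
████
█   █
██  ██
█ █ █ █
████████
█       █
██      ██
█ █     █ █
████    ████
█   █   █   █
██  ██  ██  ██
█ █ █ █ █ █ █ █
████████████████
█               █
██              ██
█ █             █ █
████            ████
█   █           █   █
██  ██          ██  ██
█ █ █ █         █ █ █ █
████████        ████████
█       █       █       █
██      ██      ██      ██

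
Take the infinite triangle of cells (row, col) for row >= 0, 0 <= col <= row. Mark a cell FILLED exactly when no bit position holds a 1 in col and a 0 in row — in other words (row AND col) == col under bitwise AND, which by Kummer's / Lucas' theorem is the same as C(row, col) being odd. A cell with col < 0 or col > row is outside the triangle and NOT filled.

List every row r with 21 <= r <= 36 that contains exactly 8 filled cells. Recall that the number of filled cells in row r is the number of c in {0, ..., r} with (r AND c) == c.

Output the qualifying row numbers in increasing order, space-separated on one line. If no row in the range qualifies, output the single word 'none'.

Answer: 21 22 25 26 28 35

Derivation:
Row r has 2^popcount(r) filled cells, so we need popcount(r) = log2(8) = 3.
Scan r = 21..36 and keep those with exactly 3 one-bits:
r=21=10101 popcount=3 -> KEEP
r=22=10110 popcount=3 -> KEEP
r=23=10111 popcount=4 -> skip
r=24=11000 popcount=2 -> skip
r=25=11001 popcount=3 -> KEEP
r=26=11010 popcount=3 -> KEEP
r=27=11011 popcount=4 -> skip
r=28=11100 popcount=3 -> KEEP
r=29=11101 popcount=4 -> skip
r=30=11110 popcount=4 -> skip
r=31=11111 popcount=5 -> skip
r=32=100000 popcount=1 -> skip
r=33=100001 popcount=2 -> skip
r=34=100010 popcount=2 -> skip
r=35=100011 popcount=3 -> KEEP
r=36=100100 popcount=2 -> skip
Kept rows: 21 22 25 26 28 35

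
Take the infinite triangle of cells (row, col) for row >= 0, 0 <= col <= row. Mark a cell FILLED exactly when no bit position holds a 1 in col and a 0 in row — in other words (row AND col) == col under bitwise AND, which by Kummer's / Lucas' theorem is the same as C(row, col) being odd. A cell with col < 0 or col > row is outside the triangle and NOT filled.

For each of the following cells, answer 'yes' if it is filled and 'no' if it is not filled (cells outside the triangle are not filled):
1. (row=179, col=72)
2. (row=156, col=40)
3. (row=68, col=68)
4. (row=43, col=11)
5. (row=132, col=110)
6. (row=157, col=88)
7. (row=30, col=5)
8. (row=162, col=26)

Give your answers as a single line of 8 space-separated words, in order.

(179,72): row=0b10110011, col=0b1001000, row AND col = 0b0 = 0; 0 != 72 -> empty
(156,40): row=0b10011100, col=0b101000, row AND col = 0b1000 = 8; 8 != 40 -> empty
(68,68): row=0b1000100, col=0b1000100, row AND col = 0b1000100 = 68; 68 == 68 -> filled
(43,11): row=0b101011, col=0b1011, row AND col = 0b1011 = 11; 11 == 11 -> filled
(132,110): row=0b10000100, col=0b1101110, row AND col = 0b100 = 4; 4 != 110 -> empty
(157,88): row=0b10011101, col=0b1011000, row AND col = 0b11000 = 24; 24 != 88 -> empty
(30,5): row=0b11110, col=0b101, row AND col = 0b100 = 4; 4 != 5 -> empty
(162,26): row=0b10100010, col=0b11010, row AND col = 0b10 = 2; 2 != 26 -> empty

Answer: no no yes yes no no no no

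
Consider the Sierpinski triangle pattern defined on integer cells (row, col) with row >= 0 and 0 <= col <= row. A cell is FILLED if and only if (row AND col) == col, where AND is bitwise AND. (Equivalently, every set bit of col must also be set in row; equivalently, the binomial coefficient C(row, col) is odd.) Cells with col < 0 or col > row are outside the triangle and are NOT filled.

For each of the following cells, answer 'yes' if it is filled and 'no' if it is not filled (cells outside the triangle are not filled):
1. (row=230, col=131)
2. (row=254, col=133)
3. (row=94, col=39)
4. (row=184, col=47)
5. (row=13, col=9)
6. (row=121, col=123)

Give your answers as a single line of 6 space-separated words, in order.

Answer: no no no no yes no

Derivation:
(230,131): row=0b11100110, col=0b10000011, row AND col = 0b10000010 = 130; 130 != 131 -> empty
(254,133): row=0b11111110, col=0b10000101, row AND col = 0b10000100 = 132; 132 != 133 -> empty
(94,39): row=0b1011110, col=0b100111, row AND col = 0b110 = 6; 6 != 39 -> empty
(184,47): row=0b10111000, col=0b101111, row AND col = 0b101000 = 40; 40 != 47 -> empty
(13,9): row=0b1101, col=0b1001, row AND col = 0b1001 = 9; 9 == 9 -> filled
(121,123): col outside [0, 121] -> not filled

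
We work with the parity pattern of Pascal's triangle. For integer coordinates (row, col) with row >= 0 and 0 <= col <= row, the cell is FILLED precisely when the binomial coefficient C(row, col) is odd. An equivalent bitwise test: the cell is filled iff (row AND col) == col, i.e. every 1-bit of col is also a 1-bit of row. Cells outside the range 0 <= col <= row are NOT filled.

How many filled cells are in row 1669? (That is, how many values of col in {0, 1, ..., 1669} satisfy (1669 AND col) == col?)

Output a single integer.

1669 in binary = 11010000101
popcount(1669) = number of 1-bits in 11010000101 = 5
A col c satisfies (1669 AND c) == c iff every set bit of c is also set in 1669; each of the 5 set bits of 1669 can independently be on or off in c.
count = 2^5 = 32

Answer: 32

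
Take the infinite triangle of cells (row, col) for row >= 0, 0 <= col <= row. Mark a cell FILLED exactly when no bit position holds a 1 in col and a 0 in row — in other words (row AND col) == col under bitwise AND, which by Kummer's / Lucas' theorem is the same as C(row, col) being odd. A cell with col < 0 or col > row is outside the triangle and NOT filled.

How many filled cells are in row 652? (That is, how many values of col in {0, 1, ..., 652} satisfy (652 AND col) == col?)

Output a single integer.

652 in binary = 1010001100
popcount(652) = number of 1-bits in 1010001100 = 4
A col c satisfies (652 AND c) == c iff every set bit of c is also set in 652; each of the 4 set bits of 652 can independently be on or off in c.
count = 2^4 = 16

Answer: 16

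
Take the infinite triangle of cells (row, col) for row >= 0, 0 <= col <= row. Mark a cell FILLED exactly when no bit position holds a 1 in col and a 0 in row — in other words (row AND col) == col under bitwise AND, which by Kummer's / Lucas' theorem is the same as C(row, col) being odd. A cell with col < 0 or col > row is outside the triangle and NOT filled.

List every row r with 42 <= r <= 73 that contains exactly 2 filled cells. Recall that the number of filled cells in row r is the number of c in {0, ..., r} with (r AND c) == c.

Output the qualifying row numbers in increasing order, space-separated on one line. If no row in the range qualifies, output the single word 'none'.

Answer: 64

Derivation:
Row r has 2^popcount(r) filled cells, so we need popcount(r) = log2(2) = 1.
Scan r = 42..73 and keep those with exactly 1 one-bits:
r=42=101010 popcount=3 -> skip
r=43=101011 popcount=4 -> skip
r=44=101100 popcount=3 -> skip
r=45=101101 popcount=4 -> skip
r=46=101110 popcount=4 -> skip
r=47=101111 popcount=5 -> skip
r=48=110000 popcount=2 -> skip
r=49=110001 popcount=3 -> skip
r=50=110010 popcount=3 -> skip
r=51=110011 popcount=4 -> skip
r=52=110100 popcount=3 -> skip
r=53=110101 popcount=4 -> skip
r=54=110110 popcount=4 -> skip
r=55=110111 popcount=5 -> skip
r=56=111000 popcount=3 -> skip
r=57=111001 popcount=4 -> skip
r=58=111010 popcount=4 -> skip
r=59=111011 popcount=5 -> skip
r=60=111100 popcount=4 -> skip
r=61=111101 popcount=5 -> skip
r=62=111110 popcount=5 -> skip
r=63=111111 popcount=6 -> skip
r=64=1000000 popcount=1 -> KEEP
r=65=1000001 popcount=2 -> skip
r=66=1000010 popcount=2 -> skip
r=67=1000011 popcount=3 -> skip
r=68=1000100 popcount=2 -> skip
r=69=1000101 popcount=3 -> skip
r=70=1000110 popcount=3 -> skip
r=71=1000111 popcount=4 -> skip
r=72=1001000 popcount=2 -> skip
r=73=1001001 popcount=3 -> skip
Kept rows: 64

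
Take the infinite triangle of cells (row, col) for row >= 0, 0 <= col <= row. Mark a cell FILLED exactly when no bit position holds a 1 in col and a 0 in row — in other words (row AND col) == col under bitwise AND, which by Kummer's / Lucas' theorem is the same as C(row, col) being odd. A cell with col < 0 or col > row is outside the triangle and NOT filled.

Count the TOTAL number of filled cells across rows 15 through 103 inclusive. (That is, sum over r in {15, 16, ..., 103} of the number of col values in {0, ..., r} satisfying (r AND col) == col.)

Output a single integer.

r15=1111 pc4: +16 =16
r16=10000 pc1: +2 =18
r17=10001 pc2: +4 =22
r18=10010 pc2: +4 =26
r19=10011 pc3: +8 =34
r20=10100 pc2: +4 =38
r21=10101 pc3: +8 =46
r22=10110 pc3: +8 =54
r23=10111 pc4: +16 =70
r24=11000 pc2: +4 =74
r25=11001 pc3: +8 =82
r26=11010 pc3: +8 =90
r27=11011 pc4: +16 =106
r28=11100 pc3: +8 =114
r29=11101 pc4: +16 =130
r30=11110 pc4: +16 =146
r31=11111 pc5: +32 =178
r32=100000 pc1: +2 =180
r33=100001 pc2: +4 =184
r34=100010 pc2: +4 =188
r35=100011 pc3: +8 =196
r36=100100 pc2: +4 =200
r37=100101 pc3: +8 =208
r38=100110 pc3: +8 =216
r39=100111 pc4: +16 =232
r40=101000 pc2: +4 =236
r41=101001 pc3: +8 =244
r42=101010 pc3: +8 =252
r43=101011 pc4: +16 =268
r44=101100 pc3: +8 =276
r45=101101 pc4: +16 =292
r46=101110 pc4: +16 =308
r47=101111 pc5: +32 =340
r48=110000 pc2: +4 =344
r49=110001 pc3: +8 =352
r50=110010 pc3: +8 =360
r51=110011 pc4: +16 =376
r52=110100 pc3: +8 =384
r53=110101 pc4: +16 =400
r54=110110 pc4: +16 =416
r55=110111 pc5: +32 =448
r56=111000 pc3: +8 =456
r57=111001 pc4: +16 =472
r58=111010 pc4: +16 =488
r59=111011 pc5: +32 =520
r60=111100 pc4: +16 =536
r61=111101 pc5: +32 =568
r62=111110 pc5: +32 =600
r63=111111 pc6: +64 =664
r64=1000000 pc1: +2 =666
r65=1000001 pc2: +4 =670
r66=1000010 pc2: +4 =674
r67=1000011 pc3: +8 =682
r68=1000100 pc2: +4 =686
r69=1000101 pc3: +8 =694
r70=1000110 pc3: +8 =702
r71=1000111 pc4: +16 =718
r72=1001000 pc2: +4 =722
r73=1001001 pc3: +8 =730
r74=1001010 pc3: +8 =738
r75=1001011 pc4: +16 =754
r76=1001100 pc3: +8 =762
r77=1001101 pc4: +16 =778
r78=1001110 pc4: +16 =794
r79=1001111 pc5: +32 =826
r80=1010000 pc2: +4 =830
r81=1010001 pc3: +8 =838
r82=1010010 pc3: +8 =846
r83=1010011 pc4: +16 =862
r84=1010100 pc3: +8 =870
r85=1010101 pc4: +16 =886
r86=1010110 pc4: +16 =902
r87=1010111 pc5: +32 =934
r88=1011000 pc3: +8 =942
r89=1011001 pc4: +16 =958
r90=1011010 pc4: +16 =974
r91=1011011 pc5: +32 =1006
r92=1011100 pc4: +16 =1022
r93=1011101 pc5: +32 =1054
r94=1011110 pc5: +32 =1086
r95=1011111 pc6: +64 =1150
r96=1100000 pc2: +4 =1154
r97=1100001 pc3: +8 =1162
r98=1100010 pc3: +8 =1170
r99=1100011 pc4: +16 =1186
r100=1100100 pc3: +8 =1194
r101=1100101 pc4: +16 =1210
r102=1100110 pc4: +16 =1226
r103=1100111 pc5: +32 =1258

Answer: 1258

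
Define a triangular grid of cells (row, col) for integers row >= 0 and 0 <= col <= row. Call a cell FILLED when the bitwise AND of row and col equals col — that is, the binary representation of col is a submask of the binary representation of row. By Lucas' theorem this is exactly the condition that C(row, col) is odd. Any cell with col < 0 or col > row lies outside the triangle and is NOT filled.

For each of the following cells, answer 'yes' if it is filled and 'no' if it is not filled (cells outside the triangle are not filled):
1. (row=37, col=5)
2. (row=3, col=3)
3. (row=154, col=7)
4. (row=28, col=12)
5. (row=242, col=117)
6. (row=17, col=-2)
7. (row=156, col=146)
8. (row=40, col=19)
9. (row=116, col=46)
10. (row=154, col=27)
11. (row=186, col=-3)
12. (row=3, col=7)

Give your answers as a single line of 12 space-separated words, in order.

Answer: yes yes no yes no no no no no no no no

Derivation:
(37,5): row=0b100101, col=0b101, row AND col = 0b101 = 5; 5 == 5 -> filled
(3,3): row=0b11, col=0b11, row AND col = 0b11 = 3; 3 == 3 -> filled
(154,7): row=0b10011010, col=0b111, row AND col = 0b10 = 2; 2 != 7 -> empty
(28,12): row=0b11100, col=0b1100, row AND col = 0b1100 = 12; 12 == 12 -> filled
(242,117): row=0b11110010, col=0b1110101, row AND col = 0b1110000 = 112; 112 != 117 -> empty
(17,-2): col outside [0, 17] -> not filled
(156,146): row=0b10011100, col=0b10010010, row AND col = 0b10010000 = 144; 144 != 146 -> empty
(40,19): row=0b101000, col=0b10011, row AND col = 0b0 = 0; 0 != 19 -> empty
(116,46): row=0b1110100, col=0b101110, row AND col = 0b100100 = 36; 36 != 46 -> empty
(154,27): row=0b10011010, col=0b11011, row AND col = 0b11010 = 26; 26 != 27 -> empty
(186,-3): col outside [0, 186] -> not filled
(3,7): col outside [0, 3] -> not filled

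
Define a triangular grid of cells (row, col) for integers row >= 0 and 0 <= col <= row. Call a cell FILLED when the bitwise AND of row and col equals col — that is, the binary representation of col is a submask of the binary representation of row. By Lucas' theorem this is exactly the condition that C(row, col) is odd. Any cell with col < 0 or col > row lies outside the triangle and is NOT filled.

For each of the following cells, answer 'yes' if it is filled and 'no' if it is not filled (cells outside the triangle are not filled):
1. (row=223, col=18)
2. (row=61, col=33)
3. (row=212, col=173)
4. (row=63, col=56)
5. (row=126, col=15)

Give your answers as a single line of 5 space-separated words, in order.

(223,18): row=0b11011111, col=0b10010, row AND col = 0b10010 = 18; 18 == 18 -> filled
(61,33): row=0b111101, col=0b100001, row AND col = 0b100001 = 33; 33 == 33 -> filled
(212,173): row=0b11010100, col=0b10101101, row AND col = 0b10000100 = 132; 132 != 173 -> empty
(63,56): row=0b111111, col=0b111000, row AND col = 0b111000 = 56; 56 == 56 -> filled
(126,15): row=0b1111110, col=0b1111, row AND col = 0b1110 = 14; 14 != 15 -> empty

Answer: yes yes no yes no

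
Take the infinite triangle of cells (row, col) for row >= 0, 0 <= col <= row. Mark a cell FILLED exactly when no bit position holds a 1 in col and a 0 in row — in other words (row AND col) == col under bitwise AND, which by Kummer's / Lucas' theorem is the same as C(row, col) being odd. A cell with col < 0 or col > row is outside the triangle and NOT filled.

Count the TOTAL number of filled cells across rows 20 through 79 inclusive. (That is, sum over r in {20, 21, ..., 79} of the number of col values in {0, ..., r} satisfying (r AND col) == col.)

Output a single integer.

Answer: 792

Derivation:
r20=10100 pc2: +4 =4
r21=10101 pc3: +8 =12
r22=10110 pc3: +8 =20
r23=10111 pc4: +16 =36
r24=11000 pc2: +4 =40
r25=11001 pc3: +8 =48
r26=11010 pc3: +8 =56
r27=11011 pc4: +16 =72
r28=11100 pc3: +8 =80
r29=11101 pc4: +16 =96
r30=11110 pc4: +16 =112
r31=11111 pc5: +32 =144
r32=100000 pc1: +2 =146
r33=100001 pc2: +4 =150
r34=100010 pc2: +4 =154
r35=100011 pc3: +8 =162
r36=100100 pc2: +4 =166
r37=100101 pc3: +8 =174
r38=100110 pc3: +8 =182
r39=100111 pc4: +16 =198
r40=101000 pc2: +4 =202
r41=101001 pc3: +8 =210
r42=101010 pc3: +8 =218
r43=101011 pc4: +16 =234
r44=101100 pc3: +8 =242
r45=101101 pc4: +16 =258
r46=101110 pc4: +16 =274
r47=101111 pc5: +32 =306
r48=110000 pc2: +4 =310
r49=110001 pc3: +8 =318
r50=110010 pc3: +8 =326
r51=110011 pc4: +16 =342
r52=110100 pc3: +8 =350
r53=110101 pc4: +16 =366
r54=110110 pc4: +16 =382
r55=110111 pc5: +32 =414
r56=111000 pc3: +8 =422
r57=111001 pc4: +16 =438
r58=111010 pc4: +16 =454
r59=111011 pc5: +32 =486
r60=111100 pc4: +16 =502
r61=111101 pc5: +32 =534
r62=111110 pc5: +32 =566
r63=111111 pc6: +64 =630
r64=1000000 pc1: +2 =632
r65=1000001 pc2: +4 =636
r66=1000010 pc2: +4 =640
r67=1000011 pc3: +8 =648
r68=1000100 pc2: +4 =652
r69=1000101 pc3: +8 =660
r70=1000110 pc3: +8 =668
r71=1000111 pc4: +16 =684
r72=1001000 pc2: +4 =688
r73=1001001 pc3: +8 =696
r74=1001010 pc3: +8 =704
r75=1001011 pc4: +16 =720
r76=1001100 pc3: +8 =728
r77=1001101 pc4: +16 =744
r78=1001110 pc4: +16 =760
r79=1001111 pc5: +32 =792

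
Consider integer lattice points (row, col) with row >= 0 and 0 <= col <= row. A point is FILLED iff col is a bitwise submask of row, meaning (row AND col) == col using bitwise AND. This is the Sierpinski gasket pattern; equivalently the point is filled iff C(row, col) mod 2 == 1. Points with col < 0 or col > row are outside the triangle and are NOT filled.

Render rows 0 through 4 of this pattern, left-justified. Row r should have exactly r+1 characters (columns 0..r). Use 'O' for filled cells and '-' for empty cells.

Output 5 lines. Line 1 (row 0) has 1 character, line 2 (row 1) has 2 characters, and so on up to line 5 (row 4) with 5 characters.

Answer: O
OO
O-O
OOOO
O---O

Derivation:
r0=0: O
r1=1: OO
r2=10: O-O
r3=11: OOOO
r4=100: O---O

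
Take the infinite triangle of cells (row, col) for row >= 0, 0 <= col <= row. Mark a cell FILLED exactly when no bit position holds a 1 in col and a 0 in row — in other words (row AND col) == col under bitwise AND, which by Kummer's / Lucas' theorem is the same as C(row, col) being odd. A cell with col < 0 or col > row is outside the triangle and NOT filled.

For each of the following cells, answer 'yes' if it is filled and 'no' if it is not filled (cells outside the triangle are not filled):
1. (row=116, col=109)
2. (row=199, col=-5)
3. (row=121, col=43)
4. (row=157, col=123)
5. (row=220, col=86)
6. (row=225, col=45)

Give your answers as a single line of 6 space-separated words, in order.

Answer: no no no no no no

Derivation:
(116,109): row=0b1110100, col=0b1101101, row AND col = 0b1100100 = 100; 100 != 109 -> empty
(199,-5): col outside [0, 199] -> not filled
(121,43): row=0b1111001, col=0b101011, row AND col = 0b101001 = 41; 41 != 43 -> empty
(157,123): row=0b10011101, col=0b1111011, row AND col = 0b11001 = 25; 25 != 123 -> empty
(220,86): row=0b11011100, col=0b1010110, row AND col = 0b1010100 = 84; 84 != 86 -> empty
(225,45): row=0b11100001, col=0b101101, row AND col = 0b100001 = 33; 33 != 45 -> empty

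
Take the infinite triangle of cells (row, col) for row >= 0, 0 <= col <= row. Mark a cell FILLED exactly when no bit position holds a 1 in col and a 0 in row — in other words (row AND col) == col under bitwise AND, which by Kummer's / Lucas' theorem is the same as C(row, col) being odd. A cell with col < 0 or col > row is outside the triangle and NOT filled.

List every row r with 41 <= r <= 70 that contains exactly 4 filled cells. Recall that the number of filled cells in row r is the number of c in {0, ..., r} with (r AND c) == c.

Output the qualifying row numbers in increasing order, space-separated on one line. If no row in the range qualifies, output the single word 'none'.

Row r has 2^popcount(r) filled cells, so we need popcount(r) = log2(4) = 2.
Scan r = 41..70 and keep those with exactly 2 one-bits:
r=41=101001 popcount=3 -> skip
r=42=101010 popcount=3 -> skip
r=43=101011 popcount=4 -> skip
r=44=101100 popcount=3 -> skip
r=45=101101 popcount=4 -> skip
r=46=101110 popcount=4 -> skip
r=47=101111 popcount=5 -> skip
r=48=110000 popcount=2 -> KEEP
r=49=110001 popcount=3 -> skip
r=50=110010 popcount=3 -> skip
r=51=110011 popcount=4 -> skip
r=52=110100 popcount=3 -> skip
r=53=110101 popcount=4 -> skip
r=54=110110 popcount=4 -> skip
r=55=110111 popcount=5 -> skip
r=56=111000 popcount=3 -> skip
r=57=111001 popcount=4 -> skip
r=58=111010 popcount=4 -> skip
r=59=111011 popcount=5 -> skip
r=60=111100 popcount=4 -> skip
r=61=111101 popcount=5 -> skip
r=62=111110 popcount=5 -> skip
r=63=111111 popcount=6 -> skip
r=64=1000000 popcount=1 -> skip
r=65=1000001 popcount=2 -> KEEP
r=66=1000010 popcount=2 -> KEEP
r=67=1000011 popcount=3 -> skip
r=68=1000100 popcount=2 -> KEEP
r=69=1000101 popcount=3 -> skip
r=70=1000110 popcount=3 -> skip
Kept rows: 48 65 66 68

Answer: 48 65 66 68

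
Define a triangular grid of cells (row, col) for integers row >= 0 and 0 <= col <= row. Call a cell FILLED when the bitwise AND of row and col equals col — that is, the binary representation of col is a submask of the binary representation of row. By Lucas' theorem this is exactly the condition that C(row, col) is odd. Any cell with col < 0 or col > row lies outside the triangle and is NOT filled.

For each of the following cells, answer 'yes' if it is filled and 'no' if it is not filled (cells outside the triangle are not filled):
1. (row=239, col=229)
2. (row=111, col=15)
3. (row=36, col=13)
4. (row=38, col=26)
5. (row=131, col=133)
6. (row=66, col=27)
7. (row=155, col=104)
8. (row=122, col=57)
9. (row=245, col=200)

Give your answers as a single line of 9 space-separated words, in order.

(239,229): row=0b11101111, col=0b11100101, row AND col = 0b11100101 = 229; 229 == 229 -> filled
(111,15): row=0b1101111, col=0b1111, row AND col = 0b1111 = 15; 15 == 15 -> filled
(36,13): row=0b100100, col=0b1101, row AND col = 0b100 = 4; 4 != 13 -> empty
(38,26): row=0b100110, col=0b11010, row AND col = 0b10 = 2; 2 != 26 -> empty
(131,133): col outside [0, 131] -> not filled
(66,27): row=0b1000010, col=0b11011, row AND col = 0b10 = 2; 2 != 27 -> empty
(155,104): row=0b10011011, col=0b1101000, row AND col = 0b1000 = 8; 8 != 104 -> empty
(122,57): row=0b1111010, col=0b111001, row AND col = 0b111000 = 56; 56 != 57 -> empty
(245,200): row=0b11110101, col=0b11001000, row AND col = 0b11000000 = 192; 192 != 200 -> empty

Answer: yes yes no no no no no no no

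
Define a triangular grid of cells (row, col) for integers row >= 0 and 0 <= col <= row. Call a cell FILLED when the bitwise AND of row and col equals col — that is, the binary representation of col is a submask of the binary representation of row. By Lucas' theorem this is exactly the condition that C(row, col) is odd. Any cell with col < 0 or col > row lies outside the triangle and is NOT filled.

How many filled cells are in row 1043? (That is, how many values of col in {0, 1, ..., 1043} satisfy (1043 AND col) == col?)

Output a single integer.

1043 in binary = 10000010011
popcount(1043) = number of 1-bits in 10000010011 = 4
A col c satisfies (1043 AND c) == c iff every set bit of c is also set in 1043; each of the 4 set bits of 1043 can independently be on or off in c.
count = 2^4 = 16

Answer: 16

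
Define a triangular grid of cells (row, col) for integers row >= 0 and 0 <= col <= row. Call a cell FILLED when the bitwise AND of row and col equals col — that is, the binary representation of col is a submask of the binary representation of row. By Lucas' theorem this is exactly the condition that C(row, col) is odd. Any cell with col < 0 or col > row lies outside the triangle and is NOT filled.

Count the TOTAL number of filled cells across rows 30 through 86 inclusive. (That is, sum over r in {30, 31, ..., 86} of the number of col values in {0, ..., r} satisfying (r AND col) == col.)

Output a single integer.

r30=11110 pc4: +16 =16
r31=11111 pc5: +32 =48
r32=100000 pc1: +2 =50
r33=100001 pc2: +4 =54
r34=100010 pc2: +4 =58
r35=100011 pc3: +8 =66
r36=100100 pc2: +4 =70
r37=100101 pc3: +8 =78
r38=100110 pc3: +8 =86
r39=100111 pc4: +16 =102
r40=101000 pc2: +4 =106
r41=101001 pc3: +8 =114
r42=101010 pc3: +8 =122
r43=101011 pc4: +16 =138
r44=101100 pc3: +8 =146
r45=101101 pc4: +16 =162
r46=101110 pc4: +16 =178
r47=101111 pc5: +32 =210
r48=110000 pc2: +4 =214
r49=110001 pc3: +8 =222
r50=110010 pc3: +8 =230
r51=110011 pc4: +16 =246
r52=110100 pc3: +8 =254
r53=110101 pc4: +16 =270
r54=110110 pc4: +16 =286
r55=110111 pc5: +32 =318
r56=111000 pc3: +8 =326
r57=111001 pc4: +16 =342
r58=111010 pc4: +16 =358
r59=111011 pc5: +32 =390
r60=111100 pc4: +16 =406
r61=111101 pc5: +32 =438
r62=111110 pc5: +32 =470
r63=111111 pc6: +64 =534
r64=1000000 pc1: +2 =536
r65=1000001 pc2: +4 =540
r66=1000010 pc2: +4 =544
r67=1000011 pc3: +8 =552
r68=1000100 pc2: +4 =556
r69=1000101 pc3: +8 =564
r70=1000110 pc3: +8 =572
r71=1000111 pc4: +16 =588
r72=1001000 pc2: +4 =592
r73=1001001 pc3: +8 =600
r74=1001010 pc3: +8 =608
r75=1001011 pc4: +16 =624
r76=1001100 pc3: +8 =632
r77=1001101 pc4: +16 =648
r78=1001110 pc4: +16 =664
r79=1001111 pc5: +32 =696
r80=1010000 pc2: +4 =700
r81=1010001 pc3: +8 =708
r82=1010010 pc3: +8 =716
r83=1010011 pc4: +16 =732
r84=1010100 pc3: +8 =740
r85=1010101 pc4: +16 =756
r86=1010110 pc4: +16 =772

Answer: 772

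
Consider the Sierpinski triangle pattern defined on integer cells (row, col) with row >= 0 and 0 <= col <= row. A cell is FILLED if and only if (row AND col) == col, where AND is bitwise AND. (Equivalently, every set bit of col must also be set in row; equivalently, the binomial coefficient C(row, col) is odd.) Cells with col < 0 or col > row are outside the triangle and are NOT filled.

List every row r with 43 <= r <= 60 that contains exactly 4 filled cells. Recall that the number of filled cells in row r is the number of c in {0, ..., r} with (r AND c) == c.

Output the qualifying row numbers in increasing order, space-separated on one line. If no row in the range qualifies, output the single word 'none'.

Answer: 48

Derivation:
Row r has 2^popcount(r) filled cells, so we need popcount(r) = log2(4) = 2.
Scan r = 43..60 and keep those with exactly 2 one-bits:
r=43=101011 popcount=4 -> skip
r=44=101100 popcount=3 -> skip
r=45=101101 popcount=4 -> skip
r=46=101110 popcount=4 -> skip
r=47=101111 popcount=5 -> skip
r=48=110000 popcount=2 -> KEEP
r=49=110001 popcount=3 -> skip
r=50=110010 popcount=3 -> skip
r=51=110011 popcount=4 -> skip
r=52=110100 popcount=3 -> skip
r=53=110101 popcount=4 -> skip
r=54=110110 popcount=4 -> skip
r=55=110111 popcount=5 -> skip
r=56=111000 popcount=3 -> skip
r=57=111001 popcount=4 -> skip
r=58=111010 popcount=4 -> skip
r=59=111011 popcount=5 -> skip
r=60=111100 popcount=4 -> skip
Kept rows: 48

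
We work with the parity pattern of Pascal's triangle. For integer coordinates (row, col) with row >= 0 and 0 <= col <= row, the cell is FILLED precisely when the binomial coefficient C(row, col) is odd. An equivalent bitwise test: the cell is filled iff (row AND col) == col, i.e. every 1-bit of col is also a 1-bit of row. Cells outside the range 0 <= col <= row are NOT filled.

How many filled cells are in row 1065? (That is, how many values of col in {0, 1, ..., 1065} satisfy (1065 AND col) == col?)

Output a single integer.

Answer: 16

Derivation:
1065 in binary = 10000101001
popcount(1065) = number of 1-bits in 10000101001 = 4
A col c satisfies (1065 AND c) == c iff every set bit of c is also set in 1065; each of the 4 set bits of 1065 can independently be on or off in c.
count = 2^4 = 16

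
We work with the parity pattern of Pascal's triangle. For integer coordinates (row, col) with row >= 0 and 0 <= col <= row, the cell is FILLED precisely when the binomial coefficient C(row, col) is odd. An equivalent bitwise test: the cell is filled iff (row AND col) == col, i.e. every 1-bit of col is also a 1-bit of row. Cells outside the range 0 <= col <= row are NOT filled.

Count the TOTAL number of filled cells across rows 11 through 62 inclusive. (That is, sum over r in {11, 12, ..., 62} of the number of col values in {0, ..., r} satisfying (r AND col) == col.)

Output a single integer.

Answer: 628

Derivation:
r11=1011 pc3: +8 =8
r12=1100 pc2: +4 =12
r13=1101 pc3: +8 =20
r14=1110 pc3: +8 =28
r15=1111 pc4: +16 =44
r16=10000 pc1: +2 =46
r17=10001 pc2: +4 =50
r18=10010 pc2: +4 =54
r19=10011 pc3: +8 =62
r20=10100 pc2: +4 =66
r21=10101 pc3: +8 =74
r22=10110 pc3: +8 =82
r23=10111 pc4: +16 =98
r24=11000 pc2: +4 =102
r25=11001 pc3: +8 =110
r26=11010 pc3: +8 =118
r27=11011 pc4: +16 =134
r28=11100 pc3: +8 =142
r29=11101 pc4: +16 =158
r30=11110 pc4: +16 =174
r31=11111 pc5: +32 =206
r32=100000 pc1: +2 =208
r33=100001 pc2: +4 =212
r34=100010 pc2: +4 =216
r35=100011 pc3: +8 =224
r36=100100 pc2: +4 =228
r37=100101 pc3: +8 =236
r38=100110 pc3: +8 =244
r39=100111 pc4: +16 =260
r40=101000 pc2: +4 =264
r41=101001 pc3: +8 =272
r42=101010 pc3: +8 =280
r43=101011 pc4: +16 =296
r44=101100 pc3: +8 =304
r45=101101 pc4: +16 =320
r46=101110 pc4: +16 =336
r47=101111 pc5: +32 =368
r48=110000 pc2: +4 =372
r49=110001 pc3: +8 =380
r50=110010 pc3: +8 =388
r51=110011 pc4: +16 =404
r52=110100 pc3: +8 =412
r53=110101 pc4: +16 =428
r54=110110 pc4: +16 =444
r55=110111 pc5: +32 =476
r56=111000 pc3: +8 =484
r57=111001 pc4: +16 =500
r58=111010 pc4: +16 =516
r59=111011 pc5: +32 =548
r60=111100 pc4: +16 =564
r61=111101 pc5: +32 =596
r62=111110 pc5: +32 =628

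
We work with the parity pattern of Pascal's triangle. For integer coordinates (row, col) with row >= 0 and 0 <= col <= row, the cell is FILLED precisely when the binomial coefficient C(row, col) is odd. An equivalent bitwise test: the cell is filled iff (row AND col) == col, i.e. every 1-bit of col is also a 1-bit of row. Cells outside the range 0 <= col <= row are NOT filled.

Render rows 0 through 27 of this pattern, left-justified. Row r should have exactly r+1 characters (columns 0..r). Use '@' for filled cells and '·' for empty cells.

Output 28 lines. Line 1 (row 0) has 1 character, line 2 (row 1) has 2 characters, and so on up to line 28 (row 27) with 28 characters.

Answer: @
@@
@·@
@@@@
@···@
@@··@@
@·@·@·@
@@@@@@@@
@·······@
@@······@@
@·@·····@·@
@@@@····@@@@
@···@···@···@
@@··@@··@@··@@
@·@·@·@·@·@·@·@
@@@@@@@@@@@@@@@@
@···············@
@@··············@@
@·@·············@·@
@@@@············@@@@
@···@···········@···@
@@··@@··········@@··@@
@·@·@·@·········@·@·@·@
@@@@@@@@········@@@@@@@@
@·······@·······@·······@
@@······@@······@@······@@
@·@·····@·@·····@·@·····@·@
@@@@····@@@@····@@@@····@@@@

Derivation:
r0=0: @
r1=1: @@
r2=10: @·@
r3=11: @@@@
r4=100: @···@
r5=101: @@··@@
r6=110: @·@·@·@
r7=111: @@@@@@@@
r8=1000: @·······@
r9=1001: @@······@@
r10=1010: @·@·····@·@
r11=1011: @@@@····@@@@
r12=1100: @···@···@···@
r13=1101: @@··@@··@@··@@
r14=1110: @·@·@·@·@·@·@·@
r15=1111: @@@@@@@@@@@@@@@@
r16=10000: @···············@
r17=10001: @@··············@@
r18=10010: @·@·············@·@
r19=10011: @@@@············@@@@
r20=10100: @···@···········@···@
r21=10101: @@··@@··········@@··@@
r22=10110: @·@·@·@·········@·@·@·@
r23=10111: @@@@@@@@········@@@@@@@@
r24=11000: @·······@·······@·······@
r25=11001: @@······@@······@@······@@
r26=11010: @·@·····@·@·····@·@·····@·@
r27=11011: @@@@····@@@@····@@@@····@@@@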